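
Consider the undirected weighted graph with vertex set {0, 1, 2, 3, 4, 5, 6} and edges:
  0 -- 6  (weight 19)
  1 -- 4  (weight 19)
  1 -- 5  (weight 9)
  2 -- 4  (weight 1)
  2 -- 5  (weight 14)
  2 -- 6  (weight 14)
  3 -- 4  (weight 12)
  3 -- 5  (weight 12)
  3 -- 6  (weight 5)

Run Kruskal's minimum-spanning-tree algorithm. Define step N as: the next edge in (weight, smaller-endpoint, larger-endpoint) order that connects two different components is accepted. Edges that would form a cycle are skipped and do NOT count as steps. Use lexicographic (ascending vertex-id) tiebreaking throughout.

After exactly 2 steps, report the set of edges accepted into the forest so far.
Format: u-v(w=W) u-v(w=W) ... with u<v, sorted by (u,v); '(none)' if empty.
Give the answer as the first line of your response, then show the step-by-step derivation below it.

2-4(w=1) 3-6(w=5)

step 1: add edge 2-4 (w=1); MST = {2-4(w=1)}
step 2: add edge 3-6 (w=5); MST = {2-4(w=1) 3-6(w=5)}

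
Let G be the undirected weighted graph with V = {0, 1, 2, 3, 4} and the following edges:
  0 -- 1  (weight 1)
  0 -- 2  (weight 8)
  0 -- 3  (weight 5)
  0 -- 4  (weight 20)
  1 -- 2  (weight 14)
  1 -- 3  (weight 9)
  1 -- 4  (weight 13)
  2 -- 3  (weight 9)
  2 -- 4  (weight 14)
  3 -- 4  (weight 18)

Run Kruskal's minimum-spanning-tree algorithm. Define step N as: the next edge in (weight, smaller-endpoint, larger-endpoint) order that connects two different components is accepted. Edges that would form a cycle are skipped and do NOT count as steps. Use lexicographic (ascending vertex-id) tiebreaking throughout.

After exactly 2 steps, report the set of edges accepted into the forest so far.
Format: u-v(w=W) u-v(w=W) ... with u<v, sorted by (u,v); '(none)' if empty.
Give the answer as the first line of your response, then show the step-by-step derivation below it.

0-1(w=1) 0-3(w=5)

step 1: add edge 0-1 (w=1); MST = {0-1(w=1)}
step 2: add edge 0-3 (w=5); MST = {0-1(w=1) 0-3(w=5)}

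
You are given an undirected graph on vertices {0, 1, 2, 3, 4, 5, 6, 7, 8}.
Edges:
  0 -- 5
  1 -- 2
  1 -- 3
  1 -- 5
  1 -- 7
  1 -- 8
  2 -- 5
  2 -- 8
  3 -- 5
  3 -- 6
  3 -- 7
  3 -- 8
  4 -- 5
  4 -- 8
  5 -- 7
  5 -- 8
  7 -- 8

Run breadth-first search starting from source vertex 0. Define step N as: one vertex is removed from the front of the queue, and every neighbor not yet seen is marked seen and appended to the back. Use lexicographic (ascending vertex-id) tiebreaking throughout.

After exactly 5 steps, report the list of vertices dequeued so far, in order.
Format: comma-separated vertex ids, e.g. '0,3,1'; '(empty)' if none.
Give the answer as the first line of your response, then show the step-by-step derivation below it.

0,5,1,2,3

step 1: dequeue 0; queue=[5]; order=0
step 2: dequeue 5; queue=[1,2,3,4,7,8]; order=0,5
step 3: dequeue 1; queue=[2,3,4,7,8]; order=0,5,1
step 4: dequeue 2; queue=[3,4,7,8]; order=0,5,1,2
step 5: dequeue 3; queue=[4,7,8,6]; order=0,5,1,2,3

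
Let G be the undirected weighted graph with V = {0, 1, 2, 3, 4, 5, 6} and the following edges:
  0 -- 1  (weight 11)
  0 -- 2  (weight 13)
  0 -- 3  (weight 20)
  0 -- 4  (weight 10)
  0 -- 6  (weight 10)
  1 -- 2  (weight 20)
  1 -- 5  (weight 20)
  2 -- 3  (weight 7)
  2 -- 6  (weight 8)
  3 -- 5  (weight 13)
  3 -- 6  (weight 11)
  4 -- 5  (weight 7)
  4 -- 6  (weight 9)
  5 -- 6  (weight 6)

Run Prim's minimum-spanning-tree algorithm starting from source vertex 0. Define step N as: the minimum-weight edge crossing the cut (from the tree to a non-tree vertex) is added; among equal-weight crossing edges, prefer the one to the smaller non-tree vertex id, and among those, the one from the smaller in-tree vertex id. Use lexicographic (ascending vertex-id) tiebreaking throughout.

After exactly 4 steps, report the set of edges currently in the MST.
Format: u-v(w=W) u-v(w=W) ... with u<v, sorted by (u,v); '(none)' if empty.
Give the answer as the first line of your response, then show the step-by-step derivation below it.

0-4(w=10) 2-6(w=8) 4-5(w=7) 5-6(w=6)

step 1: add edge 0-4 (w=10); MST = {0-4(w=10)}
step 2: add edge 4-5 (w=7); MST = {0-4(w=10) 4-5(w=7)}
step 3: add edge 5-6 (w=6); MST = {0-4(w=10) 4-5(w=7) 5-6(w=6)}
step 4: add edge 2-6 (w=8); MST = {0-4(w=10) 2-6(w=8) 4-5(w=7) 5-6(w=6)}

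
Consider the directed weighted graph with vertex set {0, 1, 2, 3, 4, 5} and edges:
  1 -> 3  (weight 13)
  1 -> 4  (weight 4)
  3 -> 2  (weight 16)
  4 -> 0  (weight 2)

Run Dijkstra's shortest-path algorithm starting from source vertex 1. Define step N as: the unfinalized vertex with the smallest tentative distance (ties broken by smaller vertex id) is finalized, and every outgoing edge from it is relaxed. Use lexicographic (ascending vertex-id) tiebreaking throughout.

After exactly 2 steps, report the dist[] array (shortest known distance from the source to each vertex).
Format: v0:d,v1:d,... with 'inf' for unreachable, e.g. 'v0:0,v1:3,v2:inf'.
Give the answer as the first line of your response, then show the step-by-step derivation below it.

v0:6,v1:0,v2:inf,v3:13,v4:4,v5:inf

step 1: dist = v0:inf,v1:0,v2:inf,v3:13,v4:4,v5:inf
step 2: dist = v0:6,v1:0,v2:inf,v3:13,v4:4,v5:inf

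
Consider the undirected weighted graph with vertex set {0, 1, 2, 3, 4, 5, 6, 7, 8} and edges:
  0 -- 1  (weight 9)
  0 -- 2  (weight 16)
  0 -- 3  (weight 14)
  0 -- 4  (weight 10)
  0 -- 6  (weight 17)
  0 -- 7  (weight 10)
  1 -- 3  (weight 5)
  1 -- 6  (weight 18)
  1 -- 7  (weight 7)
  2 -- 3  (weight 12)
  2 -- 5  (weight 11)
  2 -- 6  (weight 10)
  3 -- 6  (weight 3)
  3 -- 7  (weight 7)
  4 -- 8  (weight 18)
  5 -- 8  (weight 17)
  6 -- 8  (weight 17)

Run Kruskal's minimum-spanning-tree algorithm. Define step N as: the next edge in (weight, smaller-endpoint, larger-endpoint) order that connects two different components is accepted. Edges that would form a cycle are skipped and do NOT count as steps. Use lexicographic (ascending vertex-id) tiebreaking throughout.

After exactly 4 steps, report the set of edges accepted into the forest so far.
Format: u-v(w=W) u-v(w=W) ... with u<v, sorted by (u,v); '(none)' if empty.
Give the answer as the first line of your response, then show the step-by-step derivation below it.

0-1(w=9) 1-3(w=5) 1-7(w=7) 3-6(w=3)

step 1: add edge 3-6 (w=3); MST = {3-6(w=3)}
step 2: add edge 1-3 (w=5); MST = {1-3(w=5) 3-6(w=3)}
step 3: add edge 1-7 (w=7); MST = {1-3(w=5) 1-7(w=7) 3-6(w=3)}
step 4: add edge 0-1 (w=9); MST = {0-1(w=9) 1-3(w=5) 1-7(w=7) 3-6(w=3)}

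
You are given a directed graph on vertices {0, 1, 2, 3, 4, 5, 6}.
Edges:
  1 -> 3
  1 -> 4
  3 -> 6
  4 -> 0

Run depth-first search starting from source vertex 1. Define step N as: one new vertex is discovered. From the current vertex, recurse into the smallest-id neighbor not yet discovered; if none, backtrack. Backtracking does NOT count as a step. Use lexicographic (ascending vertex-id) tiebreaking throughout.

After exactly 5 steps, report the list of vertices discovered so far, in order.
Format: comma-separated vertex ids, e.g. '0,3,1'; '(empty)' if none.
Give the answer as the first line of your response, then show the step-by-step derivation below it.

1,3,6,4,0

step 1: discover 1; path=1; order=1
step 2: discover 3; path=1>3; order=1,3
step 3: discover 6; path=1>3>6; order=1,3,6
step 4: discover 4; path=1>4; order=1,3,6,4
step 5: discover 0; path=1>4>0; order=1,3,6,4,0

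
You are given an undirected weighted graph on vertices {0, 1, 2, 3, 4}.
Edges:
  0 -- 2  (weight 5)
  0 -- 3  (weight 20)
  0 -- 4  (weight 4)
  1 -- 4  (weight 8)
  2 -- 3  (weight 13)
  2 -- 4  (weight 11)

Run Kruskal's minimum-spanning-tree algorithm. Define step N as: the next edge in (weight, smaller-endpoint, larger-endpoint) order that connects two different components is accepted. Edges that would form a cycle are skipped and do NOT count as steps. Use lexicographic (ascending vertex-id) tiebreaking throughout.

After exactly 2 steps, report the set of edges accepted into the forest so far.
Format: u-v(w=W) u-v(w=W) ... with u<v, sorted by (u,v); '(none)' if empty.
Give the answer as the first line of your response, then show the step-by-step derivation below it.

0-2(w=5) 0-4(w=4)

step 1: add edge 0-4 (w=4); MST = {0-4(w=4)}
step 2: add edge 0-2 (w=5); MST = {0-2(w=5) 0-4(w=4)}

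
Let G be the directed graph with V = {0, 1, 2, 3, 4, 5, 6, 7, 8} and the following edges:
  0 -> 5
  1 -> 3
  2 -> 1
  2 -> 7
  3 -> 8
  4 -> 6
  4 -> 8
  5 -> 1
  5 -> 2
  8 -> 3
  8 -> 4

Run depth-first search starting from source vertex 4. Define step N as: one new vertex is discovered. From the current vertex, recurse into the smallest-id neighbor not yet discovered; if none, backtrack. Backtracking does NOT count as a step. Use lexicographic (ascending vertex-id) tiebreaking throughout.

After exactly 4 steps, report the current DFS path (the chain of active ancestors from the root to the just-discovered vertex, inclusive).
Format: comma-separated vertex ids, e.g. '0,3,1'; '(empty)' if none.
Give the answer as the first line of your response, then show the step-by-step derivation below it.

4,8,3

step 1: discover 4; path=4; order=4
step 2: discover 6; path=4>6; order=4,6
step 3: discover 8; path=4>8; order=4,6,8
step 4: discover 3; path=4>8>3; order=4,6,8,3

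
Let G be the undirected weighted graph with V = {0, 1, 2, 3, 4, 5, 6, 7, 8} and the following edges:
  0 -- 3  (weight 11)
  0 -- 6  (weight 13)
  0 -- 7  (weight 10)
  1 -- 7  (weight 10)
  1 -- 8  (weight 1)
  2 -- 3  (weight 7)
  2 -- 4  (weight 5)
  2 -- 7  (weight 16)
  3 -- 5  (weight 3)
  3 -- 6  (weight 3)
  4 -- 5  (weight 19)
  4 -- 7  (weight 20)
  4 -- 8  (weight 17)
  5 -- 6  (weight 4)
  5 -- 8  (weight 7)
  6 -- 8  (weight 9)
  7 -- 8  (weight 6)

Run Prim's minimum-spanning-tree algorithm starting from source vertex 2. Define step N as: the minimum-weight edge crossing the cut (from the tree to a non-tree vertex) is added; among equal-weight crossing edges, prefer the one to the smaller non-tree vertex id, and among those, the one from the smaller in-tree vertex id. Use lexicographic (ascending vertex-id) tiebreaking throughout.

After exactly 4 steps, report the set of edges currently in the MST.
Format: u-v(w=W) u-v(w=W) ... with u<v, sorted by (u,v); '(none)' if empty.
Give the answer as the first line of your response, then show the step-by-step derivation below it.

2-3(w=7) 2-4(w=5) 3-5(w=3) 3-6(w=3)

step 1: add edge 2-4 (w=5); MST = {2-4(w=5)}
step 2: add edge 2-3 (w=7); MST = {2-3(w=7) 2-4(w=5)}
step 3: add edge 3-5 (w=3); MST = {2-3(w=7) 2-4(w=5) 3-5(w=3)}
step 4: add edge 3-6 (w=3); MST = {2-3(w=7) 2-4(w=5) 3-5(w=3) 3-6(w=3)}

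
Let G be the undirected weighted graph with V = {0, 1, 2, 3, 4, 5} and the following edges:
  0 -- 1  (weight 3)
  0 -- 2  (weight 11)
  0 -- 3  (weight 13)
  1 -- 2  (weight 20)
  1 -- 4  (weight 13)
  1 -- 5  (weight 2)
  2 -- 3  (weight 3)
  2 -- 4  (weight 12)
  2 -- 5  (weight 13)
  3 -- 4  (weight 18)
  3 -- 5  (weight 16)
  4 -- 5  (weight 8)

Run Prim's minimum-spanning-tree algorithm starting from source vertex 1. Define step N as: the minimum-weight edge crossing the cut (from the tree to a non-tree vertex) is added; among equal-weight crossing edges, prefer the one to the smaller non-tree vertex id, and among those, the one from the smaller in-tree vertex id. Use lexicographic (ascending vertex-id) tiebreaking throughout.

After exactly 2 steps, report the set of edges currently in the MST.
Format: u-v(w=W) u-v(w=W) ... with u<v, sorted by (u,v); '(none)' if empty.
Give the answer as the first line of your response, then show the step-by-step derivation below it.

0-1(w=3) 1-5(w=2)

step 1: add edge 1-5 (w=2); MST = {1-5(w=2)}
step 2: add edge 0-1 (w=3); MST = {0-1(w=3) 1-5(w=2)}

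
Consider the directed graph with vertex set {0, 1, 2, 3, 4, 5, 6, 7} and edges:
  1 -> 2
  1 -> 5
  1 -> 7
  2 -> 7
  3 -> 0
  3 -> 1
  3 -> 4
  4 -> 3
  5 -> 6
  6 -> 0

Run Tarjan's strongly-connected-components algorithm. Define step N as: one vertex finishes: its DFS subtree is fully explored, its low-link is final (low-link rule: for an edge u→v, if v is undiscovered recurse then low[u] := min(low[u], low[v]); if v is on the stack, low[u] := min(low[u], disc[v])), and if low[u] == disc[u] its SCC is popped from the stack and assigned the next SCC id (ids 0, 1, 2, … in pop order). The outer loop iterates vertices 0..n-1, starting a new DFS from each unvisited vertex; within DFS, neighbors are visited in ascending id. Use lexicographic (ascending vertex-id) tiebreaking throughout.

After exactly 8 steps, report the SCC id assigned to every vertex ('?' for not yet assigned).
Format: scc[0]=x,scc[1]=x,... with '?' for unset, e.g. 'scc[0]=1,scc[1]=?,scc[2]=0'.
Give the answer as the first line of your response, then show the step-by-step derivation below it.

scc[0]=0,scc[1]=5,scc[2]=2,scc[3]=6,scc[4]=6,scc[5]=4,scc[6]=3,scc[7]=1

step 1: low=(low[0]=0,low[1]=?,low[2]=?,low[3]=?,low[4]=?,low[5]=?,low[6]=?,low[7]=?); scc=(scc[0]=0,scc[1]=?,scc[2]=?,scc[3]=?,scc[4]=?,scc[5]=?,scc[6]=?,scc[7]=?)
step 2: low=(low[0]=0,low[1]=1,low[2]=2,low[3]=?,low[4]=?,low[5]=?,low[6]=?,low[7]=3); scc=(scc[0]=0,scc[1]=?,scc[2]=?,scc[3]=?,scc[4]=?,scc[5]=?,scc[6]=?,scc[7]=1)
step 3: low=(low[0]=0,low[1]=1,low[2]=2,low[3]=?,low[4]=?,low[5]=?,low[6]=?,low[7]=3); scc=(scc[0]=0,scc[1]=?,scc[2]=2,scc[3]=?,scc[4]=?,scc[5]=?,scc[6]=?,scc[7]=1)
step 4: low=(low[0]=0,low[1]=1,low[2]=2,low[3]=?,low[4]=?,low[5]=4,low[6]=5,low[7]=3); scc=(scc[0]=0,scc[1]=?,scc[2]=2,scc[3]=?,scc[4]=?,scc[5]=?,scc[6]=3,scc[7]=1)
step 5: low=(low[0]=0,low[1]=1,low[2]=2,low[3]=?,low[4]=?,low[5]=4,low[6]=5,low[7]=3); scc=(scc[0]=0,scc[1]=?,scc[2]=2,scc[3]=?,scc[4]=?,scc[5]=4,scc[6]=3,scc[7]=1)
step 6: low=(low[0]=0,low[1]=1,low[2]=2,low[3]=?,low[4]=?,low[5]=4,low[6]=5,low[7]=3); scc=(scc[0]=0,scc[1]=5,scc[2]=2,scc[3]=?,scc[4]=?,scc[5]=4,scc[6]=3,scc[7]=1)
step 7: low=(low[0]=0,low[1]=1,low[2]=2,low[3]=6,low[4]=6,low[5]=4,low[6]=5,low[7]=3); scc=(scc[0]=0,scc[1]=5,scc[2]=2,scc[3]=?,scc[4]=?,scc[5]=4,scc[6]=3,scc[7]=1)
step 8: low=(low[0]=0,low[1]=1,low[2]=2,low[3]=6,low[4]=6,low[5]=4,low[6]=5,low[7]=3); scc=(scc[0]=0,scc[1]=5,scc[2]=2,scc[3]=6,scc[4]=6,scc[5]=4,scc[6]=3,scc[7]=1)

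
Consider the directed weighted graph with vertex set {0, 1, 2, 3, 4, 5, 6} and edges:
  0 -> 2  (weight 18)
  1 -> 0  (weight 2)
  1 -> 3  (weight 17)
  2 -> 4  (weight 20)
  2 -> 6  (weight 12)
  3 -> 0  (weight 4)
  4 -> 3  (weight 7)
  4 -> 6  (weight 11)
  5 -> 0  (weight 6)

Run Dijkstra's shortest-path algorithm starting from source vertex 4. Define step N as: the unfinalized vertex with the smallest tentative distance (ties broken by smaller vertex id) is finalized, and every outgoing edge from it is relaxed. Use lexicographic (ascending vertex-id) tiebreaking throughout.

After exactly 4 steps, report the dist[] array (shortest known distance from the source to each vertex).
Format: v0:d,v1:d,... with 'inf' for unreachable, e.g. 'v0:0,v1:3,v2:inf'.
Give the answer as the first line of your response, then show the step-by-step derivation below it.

v0:11,v1:inf,v2:29,v3:7,v4:0,v5:inf,v6:11

step 1: dist = v0:inf,v1:inf,v2:inf,v3:7,v4:0,v5:inf,v6:11
step 2: dist = v0:11,v1:inf,v2:inf,v3:7,v4:0,v5:inf,v6:11
step 3: dist = v0:11,v1:inf,v2:29,v3:7,v4:0,v5:inf,v6:11
step 4: dist = v0:11,v1:inf,v2:29,v3:7,v4:0,v5:inf,v6:11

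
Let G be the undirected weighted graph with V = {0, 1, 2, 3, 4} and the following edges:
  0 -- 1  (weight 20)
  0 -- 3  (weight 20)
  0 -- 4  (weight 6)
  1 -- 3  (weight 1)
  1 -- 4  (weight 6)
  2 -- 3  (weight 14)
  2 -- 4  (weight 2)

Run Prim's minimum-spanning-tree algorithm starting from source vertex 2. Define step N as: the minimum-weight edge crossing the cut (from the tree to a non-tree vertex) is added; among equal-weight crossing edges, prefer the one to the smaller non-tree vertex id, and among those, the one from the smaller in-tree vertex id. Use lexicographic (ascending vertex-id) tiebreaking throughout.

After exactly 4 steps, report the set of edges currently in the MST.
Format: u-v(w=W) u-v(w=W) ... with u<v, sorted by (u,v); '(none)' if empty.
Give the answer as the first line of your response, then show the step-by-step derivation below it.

0-4(w=6) 1-3(w=1) 1-4(w=6) 2-4(w=2)

step 1: add edge 2-4 (w=2); MST = {2-4(w=2)}
step 2: add edge 0-4 (w=6); MST = {0-4(w=6) 2-4(w=2)}
step 3: add edge 1-4 (w=6); MST = {0-4(w=6) 1-4(w=6) 2-4(w=2)}
step 4: add edge 1-3 (w=1); MST = {0-4(w=6) 1-3(w=1) 1-4(w=6) 2-4(w=2)}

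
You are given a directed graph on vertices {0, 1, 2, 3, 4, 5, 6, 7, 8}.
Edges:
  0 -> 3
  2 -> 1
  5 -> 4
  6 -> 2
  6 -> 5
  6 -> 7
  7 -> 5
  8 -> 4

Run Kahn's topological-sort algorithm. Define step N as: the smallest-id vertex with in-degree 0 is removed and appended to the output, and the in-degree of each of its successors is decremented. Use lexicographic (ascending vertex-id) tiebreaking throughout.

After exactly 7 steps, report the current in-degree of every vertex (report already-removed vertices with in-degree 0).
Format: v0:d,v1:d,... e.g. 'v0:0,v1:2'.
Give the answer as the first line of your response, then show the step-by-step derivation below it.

v0:0,v1:0,v2:0,v3:0,v4:1,v5:0,v6:0,v7:0,v8:0

step 1: output 0; order=[0]; indeg=(0,1,1,0,2,2,0,1,0)
step 2: output 3; order=[0,3]; indeg=(0,1,1,0,2,2,0,1,0)
step 3: output 6; order=[0,3,6]; indeg=(0,1,0,0,2,1,0,0,0)
step 4: output 2; order=[0,3,6,2]; indeg=(0,0,0,0,2,1,0,0,0)
step 5: output 1; order=[0,3,6,2,1]; indeg=(0,0,0,0,2,1,0,0,0)
step 6: output 7; order=[0,3,6,2,1,7]; indeg=(0,0,0,0,2,0,0,0,0)
step 7: output 5; order=[0,3,6,2,1,7,5]; indeg=(0,0,0,0,1,0,0,0,0)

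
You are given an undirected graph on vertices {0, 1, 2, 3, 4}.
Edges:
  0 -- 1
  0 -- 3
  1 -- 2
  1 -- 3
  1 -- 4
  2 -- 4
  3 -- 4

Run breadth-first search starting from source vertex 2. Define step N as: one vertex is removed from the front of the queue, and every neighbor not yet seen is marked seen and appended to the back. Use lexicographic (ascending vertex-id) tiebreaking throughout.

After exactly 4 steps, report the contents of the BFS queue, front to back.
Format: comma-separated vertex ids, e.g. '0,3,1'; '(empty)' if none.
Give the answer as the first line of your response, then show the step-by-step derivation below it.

3

step 1: dequeue 2; queue=[1,4]; order=2
step 2: dequeue 1; queue=[4,0,3]; order=2,1
step 3: dequeue 4; queue=[0,3]; order=2,1,4
step 4: dequeue 0; queue=[3]; order=2,1,4,0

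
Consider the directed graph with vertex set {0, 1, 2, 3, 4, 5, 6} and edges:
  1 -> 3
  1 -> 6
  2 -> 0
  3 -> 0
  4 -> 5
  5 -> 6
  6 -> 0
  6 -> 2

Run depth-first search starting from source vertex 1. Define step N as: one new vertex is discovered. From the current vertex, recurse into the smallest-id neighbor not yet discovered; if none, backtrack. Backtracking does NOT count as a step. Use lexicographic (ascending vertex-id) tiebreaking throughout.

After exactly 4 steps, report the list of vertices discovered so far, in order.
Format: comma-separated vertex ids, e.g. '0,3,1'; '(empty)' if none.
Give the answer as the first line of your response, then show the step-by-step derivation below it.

1,3,0,6

step 1: discover 1; path=1; order=1
step 2: discover 3; path=1>3; order=1,3
step 3: discover 0; path=1>3>0; order=1,3,0
step 4: discover 6; path=1>6; order=1,3,0,6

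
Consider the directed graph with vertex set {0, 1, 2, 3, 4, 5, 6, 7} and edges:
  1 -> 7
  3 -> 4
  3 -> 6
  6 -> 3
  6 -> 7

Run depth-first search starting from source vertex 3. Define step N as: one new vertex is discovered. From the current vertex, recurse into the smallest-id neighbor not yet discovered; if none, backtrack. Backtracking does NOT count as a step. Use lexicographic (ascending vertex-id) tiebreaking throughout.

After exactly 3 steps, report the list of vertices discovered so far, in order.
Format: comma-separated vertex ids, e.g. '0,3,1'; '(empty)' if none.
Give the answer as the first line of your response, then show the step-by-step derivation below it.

3,4,6

step 1: discover 3; path=3; order=3
step 2: discover 4; path=3>4; order=3,4
step 3: discover 6; path=3>6; order=3,4,6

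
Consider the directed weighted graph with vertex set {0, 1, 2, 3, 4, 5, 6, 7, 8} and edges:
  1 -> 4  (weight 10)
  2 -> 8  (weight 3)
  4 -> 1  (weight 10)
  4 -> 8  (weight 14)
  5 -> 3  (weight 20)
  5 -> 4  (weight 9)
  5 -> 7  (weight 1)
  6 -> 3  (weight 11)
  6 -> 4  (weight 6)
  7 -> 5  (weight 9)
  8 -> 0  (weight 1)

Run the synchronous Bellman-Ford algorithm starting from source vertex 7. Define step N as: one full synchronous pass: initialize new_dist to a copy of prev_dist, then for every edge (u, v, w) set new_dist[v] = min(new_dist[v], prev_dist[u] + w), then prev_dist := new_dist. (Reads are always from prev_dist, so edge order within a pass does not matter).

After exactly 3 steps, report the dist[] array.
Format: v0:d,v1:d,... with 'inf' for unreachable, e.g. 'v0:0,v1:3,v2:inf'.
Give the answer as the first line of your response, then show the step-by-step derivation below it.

v0:inf,v1:28,v2:inf,v3:29,v4:18,v5:9,v6:inf,v7:0,v8:32

step 1: dist = v0:inf,v1:inf,v2:inf,v3:inf,v4:inf,v5:9,v6:inf,v7:0,v8:inf
step 2: dist = v0:inf,v1:inf,v2:inf,v3:29,v4:18,v5:9,v6:inf,v7:0,v8:inf
step 3: dist = v0:inf,v1:28,v2:inf,v3:29,v4:18,v5:9,v6:inf,v7:0,v8:32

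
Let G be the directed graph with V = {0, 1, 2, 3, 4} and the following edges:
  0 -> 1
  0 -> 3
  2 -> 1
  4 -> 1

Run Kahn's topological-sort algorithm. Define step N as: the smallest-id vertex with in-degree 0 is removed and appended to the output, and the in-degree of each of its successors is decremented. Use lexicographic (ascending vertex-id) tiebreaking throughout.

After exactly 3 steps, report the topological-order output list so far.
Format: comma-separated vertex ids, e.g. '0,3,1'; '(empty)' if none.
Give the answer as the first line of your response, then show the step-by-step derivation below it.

0,2,3

step 1: output 0; order=[0]; indeg=(0,2,0,0,0)
step 2: output 2; order=[0,2]; indeg=(0,1,0,0,0)
step 3: output 3; order=[0,2,3]; indeg=(0,1,0,0,0)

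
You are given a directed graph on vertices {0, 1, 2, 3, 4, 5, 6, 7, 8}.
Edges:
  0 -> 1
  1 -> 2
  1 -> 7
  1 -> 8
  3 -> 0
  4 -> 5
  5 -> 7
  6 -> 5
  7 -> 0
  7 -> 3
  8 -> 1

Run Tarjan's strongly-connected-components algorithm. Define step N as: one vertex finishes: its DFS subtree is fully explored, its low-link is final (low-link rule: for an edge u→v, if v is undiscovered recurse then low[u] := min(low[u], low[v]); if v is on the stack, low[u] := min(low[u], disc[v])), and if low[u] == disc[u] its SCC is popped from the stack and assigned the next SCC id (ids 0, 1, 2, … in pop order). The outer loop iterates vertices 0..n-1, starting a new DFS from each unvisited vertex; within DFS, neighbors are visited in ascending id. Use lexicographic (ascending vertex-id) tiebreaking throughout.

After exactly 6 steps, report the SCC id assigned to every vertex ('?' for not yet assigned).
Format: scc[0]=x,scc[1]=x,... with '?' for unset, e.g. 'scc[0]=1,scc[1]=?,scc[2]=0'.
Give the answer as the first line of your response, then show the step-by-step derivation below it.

scc[0]=1,scc[1]=1,scc[2]=0,scc[3]=1,scc[4]=?,scc[5]=?,scc[6]=?,scc[7]=1,scc[8]=1

step 1: low=(low[0]=0,low[1]=1,low[2]=2,low[3]=?,low[4]=?,low[5]=?,low[6]=?,low[7]=?,low[8]=?); scc=(scc[0]=?,scc[1]=?,scc[2]=0,scc[3]=?,scc[4]=?,scc[5]=?,scc[6]=?,scc[7]=?,scc[8]=?)
step 2: low=(low[0]=0,low[1]=1,low[2]=2,low[3]=0,low[4]=?,low[5]=?,low[6]=?,low[7]=0,low[8]=?); scc=(scc[0]=?,scc[1]=?,scc[2]=0,scc[3]=?,scc[4]=?,scc[5]=?,scc[6]=?,scc[7]=?,scc[8]=?)
step 3: low=(low[0]=0,low[1]=1,low[2]=2,low[3]=0,low[4]=?,low[5]=?,low[6]=?,low[7]=0,low[8]=?); scc=(scc[0]=?,scc[1]=?,scc[2]=0,scc[3]=?,scc[4]=?,scc[5]=?,scc[6]=?,scc[7]=?,scc[8]=?)
step 4: low=(low[0]=0,low[1]=0,low[2]=2,low[3]=0,low[4]=?,low[5]=?,low[6]=?,low[7]=0,low[8]=1); scc=(scc[0]=?,scc[1]=?,scc[2]=0,scc[3]=?,scc[4]=?,scc[5]=?,scc[6]=?,scc[7]=?,scc[8]=?)
step 5: low=(low[0]=0,low[1]=0,low[2]=2,low[3]=0,low[4]=?,low[5]=?,low[6]=?,low[7]=0,low[8]=1); scc=(scc[0]=?,scc[1]=?,scc[2]=0,scc[3]=?,scc[4]=?,scc[5]=?,scc[6]=?,scc[7]=?,scc[8]=?)
step 6: low=(low[0]=0,low[1]=0,low[2]=2,low[3]=0,low[4]=?,low[5]=?,low[6]=?,low[7]=0,low[8]=1); scc=(scc[0]=1,scc[1]=1,scc[2]=0,scc[3]=1,scc[4]=?,scc[5]=?,scc[6]=?,scc[7]=1,scc[8]=1)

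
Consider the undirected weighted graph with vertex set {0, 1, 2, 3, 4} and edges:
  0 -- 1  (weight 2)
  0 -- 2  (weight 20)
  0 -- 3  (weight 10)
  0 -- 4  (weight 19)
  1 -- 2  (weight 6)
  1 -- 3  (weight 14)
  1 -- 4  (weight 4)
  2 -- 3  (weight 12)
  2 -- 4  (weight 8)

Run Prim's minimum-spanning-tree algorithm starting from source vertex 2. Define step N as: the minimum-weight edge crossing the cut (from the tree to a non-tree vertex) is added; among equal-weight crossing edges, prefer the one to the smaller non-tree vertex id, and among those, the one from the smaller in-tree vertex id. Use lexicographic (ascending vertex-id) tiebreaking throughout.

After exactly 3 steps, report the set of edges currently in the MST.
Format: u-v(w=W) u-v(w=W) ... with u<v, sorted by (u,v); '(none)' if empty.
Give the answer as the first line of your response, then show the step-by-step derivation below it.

0-1(w=2) 1-2(w=6) 1-4(w=4)

step 1: add edge 1-2 (w=6); MST = {1-2(w=6)}
step 2: add edge 0-1 (w=2); MST = {0-1(w=2) 1-2(w=6)}
step 3: add edge 1-4 (w=4); MST = {0-1(w=2) 1-2(w=6) 1-4(w=4)}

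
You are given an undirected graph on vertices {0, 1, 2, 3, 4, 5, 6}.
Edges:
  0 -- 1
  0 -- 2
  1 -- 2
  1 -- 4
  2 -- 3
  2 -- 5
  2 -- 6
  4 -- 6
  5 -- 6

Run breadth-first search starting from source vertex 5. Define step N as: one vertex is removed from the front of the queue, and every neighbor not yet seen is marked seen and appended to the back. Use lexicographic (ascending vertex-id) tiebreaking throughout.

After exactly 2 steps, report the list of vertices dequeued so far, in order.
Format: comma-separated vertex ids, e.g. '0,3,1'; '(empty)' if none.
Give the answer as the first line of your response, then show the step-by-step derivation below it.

5,2

step 1: dequeue 5; queue=[2,6]; order=5
step 2: dequeue 2; queue=[6,0,1,3]; order=5,2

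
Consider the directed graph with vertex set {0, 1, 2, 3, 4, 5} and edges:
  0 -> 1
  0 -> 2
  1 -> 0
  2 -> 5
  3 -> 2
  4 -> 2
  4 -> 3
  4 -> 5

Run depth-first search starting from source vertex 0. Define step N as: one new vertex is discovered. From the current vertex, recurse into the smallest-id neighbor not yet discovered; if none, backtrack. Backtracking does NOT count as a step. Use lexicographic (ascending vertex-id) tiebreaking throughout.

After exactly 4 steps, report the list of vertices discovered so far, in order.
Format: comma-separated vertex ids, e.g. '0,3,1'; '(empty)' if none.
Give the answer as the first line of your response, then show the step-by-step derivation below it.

0,1,2,5

step 1: discover 0; path=0; order=0
step 2: discover 1; path=0>1; order=0,1
step 3: discover 2; path=0>2; order=0,1,2
step 4: discover 5; path=0>2>5; order=0,1,2,5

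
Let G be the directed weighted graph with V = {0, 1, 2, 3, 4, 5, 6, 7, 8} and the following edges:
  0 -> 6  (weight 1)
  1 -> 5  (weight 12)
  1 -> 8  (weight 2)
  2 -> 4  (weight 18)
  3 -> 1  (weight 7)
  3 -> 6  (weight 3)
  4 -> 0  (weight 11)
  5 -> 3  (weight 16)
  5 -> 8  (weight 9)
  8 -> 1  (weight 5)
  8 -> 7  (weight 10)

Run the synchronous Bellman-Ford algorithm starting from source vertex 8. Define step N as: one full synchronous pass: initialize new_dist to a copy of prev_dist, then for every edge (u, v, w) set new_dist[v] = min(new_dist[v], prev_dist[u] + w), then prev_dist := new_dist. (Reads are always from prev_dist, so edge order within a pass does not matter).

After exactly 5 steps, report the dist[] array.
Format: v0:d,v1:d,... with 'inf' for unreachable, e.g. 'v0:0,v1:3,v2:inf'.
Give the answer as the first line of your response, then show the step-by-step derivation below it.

v0:inf,v1:5,v2:inf,v3:33,v4:inf,v5:17,v6:36,v7:10,v8:0

step 1: dist = v0:inf,v1:5,v2:inf,v3:inf,v4:inf,v5:inf,v6:inf,v7:10,v8:0
step 2: dist = v0:inf,v1:5,v2:inf,v3:inf,v4:inf,v5:17,v6:inf,v7:10,v8:0
step 3: dist = v0:inf,v1:5,v2:inf,v3:33,v4:inf,v5:17,v6:inf,v7:10,v8:0
step 4: dist = v0:inf,v1:5,v2:inf,v3:33,v4:inf,v5:17,v6:36,v7:10,v8:0
step 5: dist = v0:inf,v1:5,v2:inf,v3:33,v4:inf,v5:17,v6:36,v7:10,v8:0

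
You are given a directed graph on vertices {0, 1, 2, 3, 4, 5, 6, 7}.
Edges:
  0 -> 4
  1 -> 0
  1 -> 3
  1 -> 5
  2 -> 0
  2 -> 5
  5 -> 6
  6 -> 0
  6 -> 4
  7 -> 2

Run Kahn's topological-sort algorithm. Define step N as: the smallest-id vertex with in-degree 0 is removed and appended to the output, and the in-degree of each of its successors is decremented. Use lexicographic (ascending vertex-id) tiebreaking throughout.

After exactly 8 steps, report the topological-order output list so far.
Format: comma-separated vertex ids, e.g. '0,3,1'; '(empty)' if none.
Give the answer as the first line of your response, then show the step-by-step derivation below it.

1,3,7,2,5,6,0,4

step 1: output 1; order=[1]; indeg=(2,0,1,0,2,1,1,0)
step 2: output 3; order=[1,3]; indeg=(2,0,1,0,2,1,1,0)
step 3: output 7; order=[1,3,7]; indeg=(2,0,0,0,2,1,1,0)
step 4: output 2; order=[1,3,7,2]; indeg=(1,0,0,0,2,0,1,0)
step 5: output 5; order=[1,3,7,2,5]; indeg=(1,0,0,0,2,0,0,0)
step 6: output 6; order=[1,3,7,2,5,6]; indeg=(0,0,0,0,1,0,0,0)
step 7: output 0; order=[1,3,7,2,5,6,0]; indeg=(0,0,0,0,0,0,0,0)
step 8: output 4; order=[1,3,7,2,5,6,0,4]; indeg=(0,0,0,0,0,0,0,0)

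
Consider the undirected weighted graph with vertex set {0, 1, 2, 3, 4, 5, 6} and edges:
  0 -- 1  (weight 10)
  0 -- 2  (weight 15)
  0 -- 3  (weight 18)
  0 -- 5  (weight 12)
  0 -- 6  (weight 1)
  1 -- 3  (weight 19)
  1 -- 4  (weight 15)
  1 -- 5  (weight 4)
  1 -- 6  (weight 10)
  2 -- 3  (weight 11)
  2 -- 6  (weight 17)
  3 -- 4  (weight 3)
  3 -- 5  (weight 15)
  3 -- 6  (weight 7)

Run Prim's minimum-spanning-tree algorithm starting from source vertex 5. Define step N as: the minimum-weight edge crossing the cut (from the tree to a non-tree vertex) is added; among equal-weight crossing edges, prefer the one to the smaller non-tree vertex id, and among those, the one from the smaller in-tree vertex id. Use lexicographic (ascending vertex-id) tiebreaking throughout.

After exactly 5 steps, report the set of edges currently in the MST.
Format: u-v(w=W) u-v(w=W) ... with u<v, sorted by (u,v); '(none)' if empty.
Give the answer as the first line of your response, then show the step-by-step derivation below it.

0-1(w=10) 0-6(w=1) 1-5(w=4) 3-4(w=3) 3-6(w=7)

step 1: add edge 1-5 (w=4); MST = {1-5(w=4)}
step 2: add edge 0-1 (w=10); MST = {0-1(w=10) 1-5(w=4)}
step 3: add edge 0-6 (w=1); MST = {0-1(w=10) 0-6(w=1) 1-5(w=4)}
step 4: add edge 3-6 (w=7); MST = {0-1(w=10) 0-6(w=1) 1-5(w=4) 3-6(w=7)}
step 5: add edge 3-4 (w=3); MST = {0-1(w=10) 0-6(w=1) 1-5(w=4) 3-4(w=3) 3-6(w=7)}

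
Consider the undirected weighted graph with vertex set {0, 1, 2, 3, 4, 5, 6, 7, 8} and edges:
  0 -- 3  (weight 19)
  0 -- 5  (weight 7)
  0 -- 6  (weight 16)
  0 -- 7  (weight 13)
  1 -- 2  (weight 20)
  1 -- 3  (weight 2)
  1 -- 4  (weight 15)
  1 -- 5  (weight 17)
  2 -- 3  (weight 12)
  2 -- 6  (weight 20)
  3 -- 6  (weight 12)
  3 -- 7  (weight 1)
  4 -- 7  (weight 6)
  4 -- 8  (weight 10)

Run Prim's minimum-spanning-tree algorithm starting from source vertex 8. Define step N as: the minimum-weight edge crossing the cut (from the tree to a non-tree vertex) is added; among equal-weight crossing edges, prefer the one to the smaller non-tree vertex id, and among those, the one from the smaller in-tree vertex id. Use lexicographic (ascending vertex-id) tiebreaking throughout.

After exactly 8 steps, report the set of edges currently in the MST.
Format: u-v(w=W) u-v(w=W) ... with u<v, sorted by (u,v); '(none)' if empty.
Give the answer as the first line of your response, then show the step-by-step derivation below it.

0-5(w=7) 0-7(w=13) 1-3(w=2) 2-3(w=12) 3-6(w=12) 3-7(w=1) 4-7(w=6) 4-8(w=10)

step 1: add edge 4-8 (w=10); MST = {4-8(w=10)}
step 2: add edge 4-7 (w=6); MST = {4-7(w=6) 4-8(w=10)}
step 3: add edge 3-7 (w=1); MST = {3-7(w=1) 4-7(w=6) 4-8(w=10)}
step 4: add edge 1-3 (w=2); MST = {1-3(w=2) 3-7(w=1) 4-7(w=6) 4-8(w=10)}
step 5: add edge 2-3 (w=12); MST = {1-3(w=2) 2-3(w=12) 3-7(w=1) 4-7(w=6) 4-8(w=10)}
step 6: add edge 3-6 (w=12); MST = {1-3(w=2) 2-3(w=12) 3-6(w=12) 3-7(w=1) 4-7(w=6) 4-8(w=10)}
step 7: add edge 0-7 (w=13); MST = {0-7(w=13) 1-3(w=2) 2-3(w=12) 3-6(w=12) 3-7(w=1) 4-7(w=6) 4-8(w=10)}
step 8: add edge 0-5 (w=7); MST = {0-5(w=7) 0-7(w=13) 1-3(w=2) 2-3(w=12) 3-6(w=12) 3-7(w=1) 4-7(w=6) 4-8(w=10)}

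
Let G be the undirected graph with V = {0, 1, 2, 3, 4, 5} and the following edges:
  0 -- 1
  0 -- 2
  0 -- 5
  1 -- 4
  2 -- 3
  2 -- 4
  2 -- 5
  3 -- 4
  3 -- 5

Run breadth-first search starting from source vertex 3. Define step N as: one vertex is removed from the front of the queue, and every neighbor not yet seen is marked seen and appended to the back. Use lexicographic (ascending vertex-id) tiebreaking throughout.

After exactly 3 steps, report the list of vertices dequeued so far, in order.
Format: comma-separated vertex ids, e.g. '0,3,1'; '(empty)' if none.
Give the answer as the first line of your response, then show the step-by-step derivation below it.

3,2,4

step 1: dequeue 3; queue=[2,4,5]; order=3
step 2: dequeue 2; queue=[4,5,0]; order=3,2
step 3: dequeue 4; queue=[5,0,1]; order=3,2,4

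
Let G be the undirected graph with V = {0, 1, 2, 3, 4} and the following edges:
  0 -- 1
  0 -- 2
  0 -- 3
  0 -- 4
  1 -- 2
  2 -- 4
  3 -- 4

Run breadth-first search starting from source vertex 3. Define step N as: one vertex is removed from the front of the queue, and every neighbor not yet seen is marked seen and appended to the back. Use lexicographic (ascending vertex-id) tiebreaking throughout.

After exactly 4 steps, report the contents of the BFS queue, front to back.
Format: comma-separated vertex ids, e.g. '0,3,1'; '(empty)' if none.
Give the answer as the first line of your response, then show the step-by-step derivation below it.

2

step 1: dequeue 3; queue=[0,4]; order=3
step 2: dequeue 0; queue=[4,1,2]; order=3,0
step 3: dequeue 4; queue=[1,2]; order=3,0,4
step 4: dequeue 1; queue=[2]; order=3,0,4,1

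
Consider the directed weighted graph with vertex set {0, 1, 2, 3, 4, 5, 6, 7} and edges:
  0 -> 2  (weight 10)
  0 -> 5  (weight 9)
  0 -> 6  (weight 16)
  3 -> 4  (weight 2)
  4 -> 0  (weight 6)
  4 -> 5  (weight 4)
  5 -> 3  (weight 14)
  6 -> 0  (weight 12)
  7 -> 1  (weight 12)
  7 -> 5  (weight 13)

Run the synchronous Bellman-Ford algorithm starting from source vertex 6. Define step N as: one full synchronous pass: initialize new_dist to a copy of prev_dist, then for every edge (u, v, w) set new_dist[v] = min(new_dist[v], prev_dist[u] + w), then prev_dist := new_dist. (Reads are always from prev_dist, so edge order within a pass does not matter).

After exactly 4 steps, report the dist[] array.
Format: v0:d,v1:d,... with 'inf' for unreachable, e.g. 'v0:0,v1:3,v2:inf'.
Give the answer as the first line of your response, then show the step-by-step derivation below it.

v0:12,v1:inf,v2:22,v3:35,v4:37,v5:21,v6:0,v7:inf

step 1: dist = v0:12,v1:inf,v2:inf,v3:inf,v4:inf,v5:inf,v6:0,v7:inf
step 2: dist = v0:12,v1:inf,v2:22,v3:inf,v4:inf,v5:21,v6:0,v7:inf
step 3: dist = v0:12,v1:inf,v2:22,v3:35,v4:inf,v5:21,v6:0,v7:inf
step 4: dist = v0:12,v1:inf,v2:22,v3:35,v4:37,v5:21,v6:0,v7:inf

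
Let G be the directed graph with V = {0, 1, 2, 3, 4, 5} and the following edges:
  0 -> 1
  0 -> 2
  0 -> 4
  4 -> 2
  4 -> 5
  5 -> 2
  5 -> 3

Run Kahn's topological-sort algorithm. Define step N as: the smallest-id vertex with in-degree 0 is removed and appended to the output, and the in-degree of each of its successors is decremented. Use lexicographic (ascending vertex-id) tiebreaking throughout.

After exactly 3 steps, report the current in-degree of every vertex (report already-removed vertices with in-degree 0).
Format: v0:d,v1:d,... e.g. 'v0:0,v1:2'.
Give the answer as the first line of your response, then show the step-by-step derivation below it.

v0:0,v1:0,v2:1,v3:1,v4:0,v5:0

step 1: output 0; order=[0]; indeg=(0,0,2,1,0,1)
step 2: output 1; order=[0,1]; indeg=(0,0,2,1,0,1)
step 3: output 4; order=[0,1,4]; indeg=(0,0,1,1,0,0)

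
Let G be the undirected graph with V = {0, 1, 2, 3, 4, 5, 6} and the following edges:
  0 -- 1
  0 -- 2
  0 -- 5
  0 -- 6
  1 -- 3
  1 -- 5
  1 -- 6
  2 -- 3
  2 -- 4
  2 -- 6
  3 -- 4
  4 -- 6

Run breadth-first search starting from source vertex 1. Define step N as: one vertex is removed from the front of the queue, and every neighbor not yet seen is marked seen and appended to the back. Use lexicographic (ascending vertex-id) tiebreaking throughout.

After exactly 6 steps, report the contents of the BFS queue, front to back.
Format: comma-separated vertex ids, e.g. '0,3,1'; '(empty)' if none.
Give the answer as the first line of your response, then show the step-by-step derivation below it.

4

step 1: dequeue 1; queue=[0,3,5,6]; order=1
step 2: dequeue 0; queue=[3,5,6,2]; order=1,0
step 3: dequeue 3; queue=[5,6,2,4]; order=1,0,3
step 4: dequeue 5; queue=[6,2,4]; order=1,0,3,5
step 5: dequeue 6; queue=[2,4]; order=1,0,3,5,6
step 6: dequeue 2; queue=[4]; order=1,0,3,5,6,2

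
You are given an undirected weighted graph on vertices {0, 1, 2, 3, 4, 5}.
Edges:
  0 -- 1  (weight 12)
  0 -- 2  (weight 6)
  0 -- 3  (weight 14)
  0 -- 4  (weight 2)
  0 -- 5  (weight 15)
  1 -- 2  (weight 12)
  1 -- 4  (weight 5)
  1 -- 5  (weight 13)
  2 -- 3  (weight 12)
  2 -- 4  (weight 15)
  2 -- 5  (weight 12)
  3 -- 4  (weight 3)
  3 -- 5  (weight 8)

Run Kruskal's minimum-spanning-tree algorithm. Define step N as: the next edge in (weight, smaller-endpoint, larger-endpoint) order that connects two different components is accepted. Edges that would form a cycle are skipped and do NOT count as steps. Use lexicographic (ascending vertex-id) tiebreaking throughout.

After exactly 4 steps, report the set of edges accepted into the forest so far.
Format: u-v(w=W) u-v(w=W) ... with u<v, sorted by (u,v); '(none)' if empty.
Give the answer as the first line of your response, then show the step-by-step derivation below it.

0-2(w=6) 0-4(w=2) 1-4(w=5) 3-4(w=3)

step 1: add edge 0-4 (w=2); MST = {0-4(w=2)}
step 2: add edge 3-4 (w=3); MST = {0-4(w=2) 3-4(w=3)}
step 3: add edge 1-4 (w=5); MST = {0-4(w=2) 1-4(w=5) 3-4(w=3)}
step 4: add edge 0-2 (w=6); MST = {0-2(w=6) 0-4(w=2) 1-4(w=5) 3-4(w=3)}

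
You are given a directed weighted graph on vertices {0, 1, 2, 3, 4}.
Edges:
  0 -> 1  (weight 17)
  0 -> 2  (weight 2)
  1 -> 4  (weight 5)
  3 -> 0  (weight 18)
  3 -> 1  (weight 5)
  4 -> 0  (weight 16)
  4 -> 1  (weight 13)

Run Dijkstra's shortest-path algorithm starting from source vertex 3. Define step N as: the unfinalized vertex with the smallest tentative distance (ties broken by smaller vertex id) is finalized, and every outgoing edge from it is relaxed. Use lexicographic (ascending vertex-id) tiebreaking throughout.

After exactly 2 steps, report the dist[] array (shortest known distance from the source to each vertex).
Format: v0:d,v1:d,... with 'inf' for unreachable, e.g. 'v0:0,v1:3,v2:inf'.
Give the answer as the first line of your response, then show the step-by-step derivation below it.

v0:18,v1:5,v2:inf,v3:0,v4:10

step 1: dist = v0:18,v1:5,v2:inf,v3:0,v4:inf
step 2: dist = v0:18,v1:5,v2:inf,v3:0,v4:10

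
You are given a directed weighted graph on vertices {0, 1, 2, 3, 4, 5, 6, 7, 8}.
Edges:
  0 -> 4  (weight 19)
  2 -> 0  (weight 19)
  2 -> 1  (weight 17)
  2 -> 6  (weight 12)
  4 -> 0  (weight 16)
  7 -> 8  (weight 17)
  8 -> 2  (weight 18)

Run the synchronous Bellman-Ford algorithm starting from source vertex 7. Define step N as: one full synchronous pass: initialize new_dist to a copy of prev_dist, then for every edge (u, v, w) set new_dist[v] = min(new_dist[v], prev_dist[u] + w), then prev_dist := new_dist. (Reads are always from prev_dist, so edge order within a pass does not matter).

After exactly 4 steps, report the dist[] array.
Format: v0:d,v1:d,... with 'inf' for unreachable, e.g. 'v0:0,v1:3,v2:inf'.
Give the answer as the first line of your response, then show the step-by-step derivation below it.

v0:54,v1:52,v2:35,v3:inf,v4:73,v5:inf,v6:47,v7:0,v8:17

step 1: dist = v0:inf,v1:inf,v2:inf,v3:inf,v4:inf,v5:inf,v6:inf,v7:0,v8:17
step 2: dist = v0:inf,v1:inf,v2:35,v3:inf,v4:inf,v5:inf,v6:inf,v7:0,v8:17
step 3: dist = v0:54,v1:52,v2:35,v3:inf,v4:inf,v5:inf,v6:47,v7:0,v8:17
step 4: dist = v0:54,v1:52,v2:35,v3:inf,v4:73,v5:inf,v6:47,v7:0,v8:17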